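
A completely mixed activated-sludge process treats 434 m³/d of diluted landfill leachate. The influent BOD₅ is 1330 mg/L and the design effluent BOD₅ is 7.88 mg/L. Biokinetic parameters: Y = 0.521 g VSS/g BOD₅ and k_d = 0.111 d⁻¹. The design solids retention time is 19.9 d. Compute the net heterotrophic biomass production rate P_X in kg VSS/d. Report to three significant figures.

P_X ≈ 93.2 kg VSS/d

The observed yield is Y_obs = Y/(1 + k_d·θ_c) = 0.521 / (1 + 0.111 × 19.9) = 0.521 / 3.209 = 0.1624 g VSS per g BOD₅ removed.
Substrate removed = Q·(S₀ − S) = 434 m³/d × (1330 − 7.88) g/m³ = 5.74×10^5 g/d = 573.8 kg/d.
P_X = Y_obs · Q(S₀ − S) = 0.1624 × 573.8 = 93.16 kg VSS/d.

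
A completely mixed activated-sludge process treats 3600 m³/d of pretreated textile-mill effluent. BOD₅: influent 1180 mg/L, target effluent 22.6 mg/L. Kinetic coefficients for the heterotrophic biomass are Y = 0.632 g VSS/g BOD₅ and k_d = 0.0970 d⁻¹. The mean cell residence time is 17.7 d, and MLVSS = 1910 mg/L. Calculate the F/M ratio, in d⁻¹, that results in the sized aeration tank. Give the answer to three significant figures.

F/M ≈ 0.248 d⁻¹

From the SRT design equation V = Y Q (S₀−S) θ_c / [X (1 + k_d θ_c)] = 0.632 × 3600 × (1180 − 22.6) × 17.7 / [1910 × (1 + 0.0970 × 17.7)] = 4.66×10^7 / 5189 = 8982 m³.
Food-to-microorganism ratio F/M = Q S₀ / (V X) = 3600 × 1180 / (8982 × 1910) = 0.2476 d⁻¹.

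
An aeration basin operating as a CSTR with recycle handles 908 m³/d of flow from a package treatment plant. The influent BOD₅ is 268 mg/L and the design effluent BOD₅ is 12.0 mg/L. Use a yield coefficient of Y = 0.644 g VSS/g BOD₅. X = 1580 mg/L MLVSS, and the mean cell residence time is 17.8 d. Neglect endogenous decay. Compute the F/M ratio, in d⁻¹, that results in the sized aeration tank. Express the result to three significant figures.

V·X = Y·Q·ΔS·θ_c gives V = 0.644 × 908 × (268 − 12.0) × 17.8 / 1580 = 1686 m³.
F/M = Q·S₀ / (V·X) = 908 × 268 / (1686 × 1580) = 0.09132 g BOD₅·(g VSS·d)⁻¹.

F/M ≈ 0.0913 d⁻¹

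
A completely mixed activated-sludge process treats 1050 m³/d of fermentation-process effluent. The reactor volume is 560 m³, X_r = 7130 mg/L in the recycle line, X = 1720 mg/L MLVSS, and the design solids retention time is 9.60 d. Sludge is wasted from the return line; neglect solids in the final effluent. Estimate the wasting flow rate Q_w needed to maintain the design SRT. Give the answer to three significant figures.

Wasting from the return line (neglecting effluent solids): Q_w = V·X / (θ_c·X_r) = 560.0 × 1720 / (9.60 × 7130) = 14.07 m³/d.

Q_w ≈ 14.1 m³/d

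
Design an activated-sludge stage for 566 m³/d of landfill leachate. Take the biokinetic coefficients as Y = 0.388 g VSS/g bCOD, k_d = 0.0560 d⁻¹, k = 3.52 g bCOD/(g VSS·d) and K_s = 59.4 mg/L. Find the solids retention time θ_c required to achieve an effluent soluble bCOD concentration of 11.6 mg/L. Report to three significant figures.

At the target effluent, Y k S/(K_s+S) = 0.388×3.52×11.6/71.00 = 0.2231 d⁻¹.
Then 1/θ_c = μ − k_d = 0.2231 − 0.0560 = 0.1671 d⁻¹, giving θ_c = 5.983 d.

θ_c ≈ 5.98 d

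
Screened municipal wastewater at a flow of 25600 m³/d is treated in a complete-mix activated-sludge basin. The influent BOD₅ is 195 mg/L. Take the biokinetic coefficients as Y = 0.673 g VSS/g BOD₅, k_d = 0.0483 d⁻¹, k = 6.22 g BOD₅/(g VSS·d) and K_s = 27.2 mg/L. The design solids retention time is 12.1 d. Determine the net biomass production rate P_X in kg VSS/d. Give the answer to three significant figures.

Effluent substrate depends only on kinetics and SRT: S = K_s(1 + k_d θ_c) / [θ_c(Yk − k_d) − 1] = 27.2 × (1 + 0.0483 × 12.1) / [12.1 × (0.673 × 6.22 − 0.0483) − 1] = 43.10 / 49.07 = 0.8783 mg/L.
Y_obs = Y / (1 + k_d θ_c) = 0.673 / (1 + 0.0483 × 12.1) = 0.673 / 1.584 = 0.4248.
ΔS = 195 − 0.878 = 194.1 mg/L, so the substrate removal rate is 25600 × 194.1/1000 = 4970 kg BOD₅/d.
So the net sludge growth is P_X = 0.4248 × 4970 = 2111 kg VSS/d.

P_X ≈ 2110 kg VSS/d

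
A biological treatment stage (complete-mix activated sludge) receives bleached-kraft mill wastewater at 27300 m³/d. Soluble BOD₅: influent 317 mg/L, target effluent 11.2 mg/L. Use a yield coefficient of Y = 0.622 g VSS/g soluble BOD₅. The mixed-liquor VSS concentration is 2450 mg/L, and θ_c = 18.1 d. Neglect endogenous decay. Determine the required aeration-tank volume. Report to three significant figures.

Biomass mass balance (decay neglected): V·X = Y·Q·(S₀ − S)·θ_c, so V = 0.622 × 27300 × (317 − 11.2) × 18.1 / 2450 = 38362 m³.

V ≈ 38400 m³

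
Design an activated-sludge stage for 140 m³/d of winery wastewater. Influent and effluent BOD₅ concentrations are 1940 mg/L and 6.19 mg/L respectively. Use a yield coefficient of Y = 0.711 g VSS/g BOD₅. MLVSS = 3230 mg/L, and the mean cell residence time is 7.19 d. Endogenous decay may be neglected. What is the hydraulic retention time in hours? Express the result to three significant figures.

With k_d = 0 the design equation reduces to V = Y Q (S₀−S) θ_c / X = 0.711 × 140 × (1940 − 6.19) × 7.19 / 3230 = 428.5 m³.
HRT = V/Q = 428.5 m³ / 140 m³·d⁻¹ = 3.061 d × 24 = 73.45 h.

τ ≈ 73.5 h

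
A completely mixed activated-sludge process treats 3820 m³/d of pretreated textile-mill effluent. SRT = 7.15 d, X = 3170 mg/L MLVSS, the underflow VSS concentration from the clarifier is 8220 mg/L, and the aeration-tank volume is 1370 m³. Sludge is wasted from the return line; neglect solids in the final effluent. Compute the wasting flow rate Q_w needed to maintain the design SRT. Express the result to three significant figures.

Q_w ≈ 73.9 m³/d

Wasting from the return line (neglecting effluent solids): Q_w = V·X / (θ_c·X_r) = 1370 × 3170 / (7.15 × 8220) = 73.89 m³/d.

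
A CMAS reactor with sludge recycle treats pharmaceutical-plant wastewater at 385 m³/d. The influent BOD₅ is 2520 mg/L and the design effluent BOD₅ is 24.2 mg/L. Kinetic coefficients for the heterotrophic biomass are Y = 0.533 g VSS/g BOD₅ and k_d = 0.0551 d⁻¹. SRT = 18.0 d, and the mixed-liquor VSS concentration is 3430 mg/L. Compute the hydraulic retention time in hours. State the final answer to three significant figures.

τ ≈ 84.1 h

From the SRT design equation V = Y Q (S₀−S) θ_c / [X (1 + k_d θ_c)] = 0.533 × 385 × (2520 − 24.2) × 18.0 / [3430 × (1 + 0.0551 × 18.0)] = 9.22×10^6 / 6832 = 1349 m³.
τ = V/Q = 1349/385 = 3.505 d, or 84.12 h.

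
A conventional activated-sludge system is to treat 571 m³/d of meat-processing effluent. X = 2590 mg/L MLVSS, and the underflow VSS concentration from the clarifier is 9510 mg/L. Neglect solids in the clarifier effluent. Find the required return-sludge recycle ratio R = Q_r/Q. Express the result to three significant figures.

Mass balance around the secondary clarifier (neglecting effluent solids): R = X / (X_r − X) = 2590 / (9510 − 2590) = 0.3743.

R ≈ 0.374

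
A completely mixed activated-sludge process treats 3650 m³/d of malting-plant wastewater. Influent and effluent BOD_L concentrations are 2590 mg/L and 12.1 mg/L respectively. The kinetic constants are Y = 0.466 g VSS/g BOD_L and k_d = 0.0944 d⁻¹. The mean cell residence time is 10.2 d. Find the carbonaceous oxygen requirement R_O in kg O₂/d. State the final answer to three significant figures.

Y_obs = Y / (1 + k_d θ_c) = 0.466 / (1 + 0.0944 × 10.2) = 0.466 / 1.963 = 0.2374.
Substrate removed = Q·(S₀ − S) = 3650 m³/d × (2590 − 12.1) g/m³ = 9.41×10^6 g/d = 9409 kg/d.
P_X = Y_obs·Q·(S₀ − S) = 0.2374 × 9409 = 2234 kg VSS/d.
Carbonaceous O₂ demand = substrate oxidised − cell-mass equivalent = 9409 − 1.42 × 2234 = 6237 kg O₂/d.

R_O ≈ 6240 kg O₂/d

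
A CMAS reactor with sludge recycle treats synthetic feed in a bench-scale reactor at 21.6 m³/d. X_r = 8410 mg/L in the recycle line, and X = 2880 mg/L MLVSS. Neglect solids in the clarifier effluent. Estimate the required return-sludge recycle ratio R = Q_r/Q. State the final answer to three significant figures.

R = Q_r/Q = X/(X_r − X) = 2880 / (8410 − 2880) = 0.5208.

R ≈ 0.521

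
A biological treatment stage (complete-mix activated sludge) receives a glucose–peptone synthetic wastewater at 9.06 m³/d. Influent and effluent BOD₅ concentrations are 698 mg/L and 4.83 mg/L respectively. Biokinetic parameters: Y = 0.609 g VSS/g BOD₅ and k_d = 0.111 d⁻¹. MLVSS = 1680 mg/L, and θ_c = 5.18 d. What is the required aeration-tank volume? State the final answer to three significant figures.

V ≈ 7.49 m³

Steady-state biomass mass balance: V·X·(1 + k_d·θ_c) = Y·Q·(S₀ − S)·θ_c, so V = 0.609 × 9.06 × (698 − 4.83) × 5.18 / [1680 × (1 + 0.111 × 5.18)] = 1.98×10^4 / 2646 = 7.487 m³.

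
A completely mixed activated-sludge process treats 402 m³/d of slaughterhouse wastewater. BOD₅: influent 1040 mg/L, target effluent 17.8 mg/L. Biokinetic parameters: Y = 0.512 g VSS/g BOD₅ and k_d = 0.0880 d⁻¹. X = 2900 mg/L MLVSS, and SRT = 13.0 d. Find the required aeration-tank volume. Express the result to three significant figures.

Rearranging the biomass balance for a CMAS with decay, V = Y·Q·ΔS·θ_c / [X·(1+k_d θ_c)] = 0.512 × 402 × (1040 − 17.8) × 13.0 / [2900 × (1 + 0.0880 × 13.0)] = 2.74×10^6 / 6218 = 439.9 m³.

V ≈ 440 m³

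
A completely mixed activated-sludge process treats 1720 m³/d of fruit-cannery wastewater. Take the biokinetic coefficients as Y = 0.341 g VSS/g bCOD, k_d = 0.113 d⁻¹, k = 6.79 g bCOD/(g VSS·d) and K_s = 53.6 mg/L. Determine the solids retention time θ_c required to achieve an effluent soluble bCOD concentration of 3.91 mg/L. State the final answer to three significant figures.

θ_c ≈ 22.5 d

Specific growth rate at S = 3.91 mg/L: μ = YkS/(K_s+S) = 0.341·6.79·3.91/(53.6+3.91) = 0.1574 d⁻¹.
θ_c = 1/(μ − k_d) = 1/(0.1574 − 0.113) = 1/0.04442 = 22.51 d.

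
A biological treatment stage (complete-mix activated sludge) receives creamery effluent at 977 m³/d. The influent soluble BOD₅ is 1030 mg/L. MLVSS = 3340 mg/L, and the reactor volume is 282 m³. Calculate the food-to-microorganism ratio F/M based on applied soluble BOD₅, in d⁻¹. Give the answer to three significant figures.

F/M ≈ 1.07 d⁻¹

F/M = Q·S₀ / (V·X) = 977 × 1030 / (282.0 × 3340) = 1.068 g soluble BOD₅·(g VSS·d)⁻¹.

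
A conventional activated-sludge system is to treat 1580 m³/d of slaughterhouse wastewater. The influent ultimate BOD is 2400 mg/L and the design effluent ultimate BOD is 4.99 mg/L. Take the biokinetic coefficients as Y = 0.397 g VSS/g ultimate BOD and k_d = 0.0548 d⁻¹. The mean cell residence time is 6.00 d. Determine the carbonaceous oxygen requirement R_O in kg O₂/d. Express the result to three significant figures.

R_O ≈ 2180 kg O₂/d

The observed yield is Y_obs = Y/(1 + k_d·θ_c) = 0.397 / (1 + 0.0548 × 6.00) = 0.397 / 1.329 = 0.2988 g VSS per g ultimate BOD removed.
ΔS = 2400 − 4.99 = 2395 mg/L, so the substrate removal rate is 1580 × 2395/1000 = 3784 kg ultimate BOD/d.
Biomass synthesised: P_X = Y_obs × 3784 = 1131 kg VSS/d.
R_O = Q·ΔS − 1.42 P_X = 3784 − 1605 = 2179 kg O₂/d.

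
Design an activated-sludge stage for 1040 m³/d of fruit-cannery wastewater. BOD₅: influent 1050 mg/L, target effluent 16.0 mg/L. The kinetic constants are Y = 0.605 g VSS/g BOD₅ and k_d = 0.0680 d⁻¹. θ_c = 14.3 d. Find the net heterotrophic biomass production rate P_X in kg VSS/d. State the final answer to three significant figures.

P_X ≈ 330 kg VSS/d

The observed yield is Y_obs = Y/(1 + k_d·θ_c) = 0.605 / (1 + 0.0680 × 14.3) = 0.605 / 1.972 = 0.3067 g VSS per g BOD₅ removed.
ΔS = 1050 − 16.0 = 1034 mg/L, so the substrate removal rate is 1040 × 1034/1000 = 1075 kg BOD₅/d.
Biomass produced: P_X = Y_obs·Q·ΔS = 0.3067 × 1075 ≈ 329.8 kg VSS/d.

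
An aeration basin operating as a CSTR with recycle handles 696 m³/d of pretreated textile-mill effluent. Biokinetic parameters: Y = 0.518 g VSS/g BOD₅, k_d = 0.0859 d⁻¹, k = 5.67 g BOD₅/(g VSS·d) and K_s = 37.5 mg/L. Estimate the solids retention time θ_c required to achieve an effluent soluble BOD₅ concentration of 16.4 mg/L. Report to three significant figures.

θ_c ≈ 1.24 d

Specific growth rate at S = 16.4 mg/L: μ = YkS/(K_s+S) = 0.518·5.67·16.4/(37.5+16.4) = 0.8937 d⁻¹.
θ_c = 1/(μ − k_d) = 1/(0.8937 − 0.0859) = 1/0.8078 = 1.238 d.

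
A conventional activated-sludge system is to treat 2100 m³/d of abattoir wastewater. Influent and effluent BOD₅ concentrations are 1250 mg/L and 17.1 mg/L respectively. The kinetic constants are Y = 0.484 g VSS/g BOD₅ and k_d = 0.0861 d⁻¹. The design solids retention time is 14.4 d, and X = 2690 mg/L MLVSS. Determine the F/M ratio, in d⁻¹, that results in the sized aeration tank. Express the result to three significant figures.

F/M ≈ 0.326 d⁻¹

From the SRT design equation V = Y Q (S₀−S) θ_c / [X (1 + k_d θ_c)] = 0.484 × 2100 × (1250 − 17.1) × 14.4 / [2690 × (1 + 0.0861 × 14.4)] = 1.8×10^7 / 6025 = 2995 m³.
F/M = applied load / biomass = Q·S₀/(V·X) = 2100 × 1250 / (2995 × 2690) = 0.3258 d⁻¹.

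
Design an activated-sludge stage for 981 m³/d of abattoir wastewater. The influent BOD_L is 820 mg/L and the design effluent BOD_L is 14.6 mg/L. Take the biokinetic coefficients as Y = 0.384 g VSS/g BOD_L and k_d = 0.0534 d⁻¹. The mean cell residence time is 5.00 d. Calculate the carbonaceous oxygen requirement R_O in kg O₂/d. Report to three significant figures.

R_O ≈ 450 kg O₂/d

The observed yield is Y_obs = Y/(1 + k_d·θ_c) = 0.384 / (1 + 0.0534 × 5.00) = 0.384 / 1.267 = 0.3031 g VSS per g BOD_L removed.
Mass of BOD_L removed per day: Q(S₀ − S) = 981 × 805.4 g/m³ = 790.1 kg/d.
Biomass synthesised: P_X = Y_obs × 790.1 = 239.5 kg VSS/d.
R_O = Q·ΔS − 1.42 P_X = 790.1 − 340.0 = 450.1 kg O₂/d.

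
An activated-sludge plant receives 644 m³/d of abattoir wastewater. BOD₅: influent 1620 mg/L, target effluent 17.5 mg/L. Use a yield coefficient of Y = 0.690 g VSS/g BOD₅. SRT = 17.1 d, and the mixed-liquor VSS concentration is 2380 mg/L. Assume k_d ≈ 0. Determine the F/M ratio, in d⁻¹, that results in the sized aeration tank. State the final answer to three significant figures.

F/M ≈ 0.0857 d⁻¹

Biomass mass balance (decay neglected): V·X = Y·Q·(S₀ − S)·θ_c, so V = 0.690 × 644 × (1620 − 17.5) × 17.1 / 2380 = 5116 m³.
F/M = Q·S₀ / (V·X) = 644 × 1620 / (5116 × 2380) = 0.08568 g BOD₅·(g VSS·d)⁻¹.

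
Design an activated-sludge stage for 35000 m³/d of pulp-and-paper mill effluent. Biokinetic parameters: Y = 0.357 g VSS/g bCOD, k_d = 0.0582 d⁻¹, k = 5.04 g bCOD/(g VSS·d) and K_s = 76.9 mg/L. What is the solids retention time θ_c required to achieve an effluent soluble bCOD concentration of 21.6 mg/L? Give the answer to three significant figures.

At the target effluent, Y k S/(K_s+S) = 0.357×5.04×21.6/98.50 = 0.3946 d⁻¹.
Then 1/θ_c = μ − k_d = 0.3946 − 0.0582 = 0.3364 d⁻¹, giving θ_c = 2.973 d.

θ_c ≈ 2.97 d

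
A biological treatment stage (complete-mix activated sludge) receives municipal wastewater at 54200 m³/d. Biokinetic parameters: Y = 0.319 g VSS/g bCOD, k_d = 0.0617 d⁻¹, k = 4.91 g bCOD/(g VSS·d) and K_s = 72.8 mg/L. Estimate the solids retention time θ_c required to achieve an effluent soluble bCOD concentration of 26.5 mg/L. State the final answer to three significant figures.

θ_c ≈ 2.81 d

Specific growth rate at S = 26.5 mg/L: μ = YkS/(K_s+S) = 0.319·4.91·26.5/(72.8+26.5) = 0.4180 d⁻¹.
Then 1/θ_c = μ − k_d = 0.4180 − 0.0617 = 0.3563 d⁻¹, giving θ_c = 2.807 d.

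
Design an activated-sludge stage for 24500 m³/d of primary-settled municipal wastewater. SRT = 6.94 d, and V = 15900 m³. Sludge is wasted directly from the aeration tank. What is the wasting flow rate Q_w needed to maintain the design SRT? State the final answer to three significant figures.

With mixed-liquor wasting, θ_c = V/Q_w, so Q_w = V/θ_c = 15900/6.94 = 2291 m³/d.

Q_w ≈ 2290 m³/d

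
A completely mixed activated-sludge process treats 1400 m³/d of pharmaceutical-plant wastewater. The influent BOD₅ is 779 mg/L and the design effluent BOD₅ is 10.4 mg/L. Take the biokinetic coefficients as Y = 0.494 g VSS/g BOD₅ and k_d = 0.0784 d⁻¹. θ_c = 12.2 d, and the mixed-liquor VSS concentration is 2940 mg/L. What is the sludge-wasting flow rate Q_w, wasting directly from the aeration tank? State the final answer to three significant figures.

Q_w ≈ 92.4 m³/d

From the SRT design equation V = Y Q (S₀−S) θ_c / [X (1 + k_d θ_c)] = 0.494 × 1400 × (779 − 10.4) × 12.2 / [2940 × (1 + 0.0784 × 12.2)] = 6.49×10^6 / 5752 = 1127 m³.
With mixed-liquor wasting, θ_c = V/Q_w, so Q_w = V/θ_c = 1127/12.2 = 92.41 m³/d.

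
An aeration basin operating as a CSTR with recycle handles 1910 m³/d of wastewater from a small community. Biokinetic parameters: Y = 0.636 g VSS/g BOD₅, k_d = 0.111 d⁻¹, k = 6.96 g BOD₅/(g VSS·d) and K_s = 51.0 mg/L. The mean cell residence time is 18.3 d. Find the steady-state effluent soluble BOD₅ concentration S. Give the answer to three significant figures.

For a completely mixed reactor with recycle the Lawrence–McCarty relation gives S = K_s·(1 + k_d·θ_c) / [θ_c·(Y·k − k_d) − 1] = 51.0 × (1 + 0.111 × 18.3) / [18.3 × (0.636 × 6.96 − 0.111) − 1] = 154.6 / 77.97 = 1.983 mg/L.

S ≈ 1.98 mg/L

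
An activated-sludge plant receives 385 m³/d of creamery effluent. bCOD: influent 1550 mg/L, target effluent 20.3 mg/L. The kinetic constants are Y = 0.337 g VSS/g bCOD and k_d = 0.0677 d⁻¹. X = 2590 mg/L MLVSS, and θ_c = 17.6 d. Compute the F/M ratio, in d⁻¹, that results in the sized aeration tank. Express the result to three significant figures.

F/M ≈ 0.374 d⁻¹

Steady-state biomass mass balance: V·X·(1 + k_d·θ_c) = Y·Q·(S₀ − S)·θ_c, so V = 0.337 × 385 × (1550 − 20.3) × 17.6 / [2590 × (1 + 0.0677 × 17.6)] = 3.49×10^6 / 5676 = 615.4 m³.
F/M = Q·S₀ / (V·X) = 385 × 1550 / (615.4 × 2590) = 0.3744 g bCOD·(g VSS·d)⁻¹.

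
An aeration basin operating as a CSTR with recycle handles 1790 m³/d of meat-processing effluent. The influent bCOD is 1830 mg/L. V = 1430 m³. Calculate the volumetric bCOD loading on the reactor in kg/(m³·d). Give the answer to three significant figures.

Applied bCOD load per unit volume = Q·S₀/V = (1790 × 1830/1000)/1430 = 2.291 kg bCOD·m⁻³·d⁻¹.

L_v ≈ 2.29 kg bCOD/(m³·d)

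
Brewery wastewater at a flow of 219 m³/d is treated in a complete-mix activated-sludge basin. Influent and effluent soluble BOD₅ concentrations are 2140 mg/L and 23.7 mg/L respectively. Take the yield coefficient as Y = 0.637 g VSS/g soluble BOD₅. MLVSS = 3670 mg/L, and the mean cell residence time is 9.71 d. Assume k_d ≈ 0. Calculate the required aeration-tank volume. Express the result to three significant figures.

With k_d = 0 the design equation reduces to V = Y Q (S₀−S) θ_c / X = 0.637 × 219 × (2140 − 23.7) × 9.71 / 3670 = 781.1 m³.

V ≈ 781 m³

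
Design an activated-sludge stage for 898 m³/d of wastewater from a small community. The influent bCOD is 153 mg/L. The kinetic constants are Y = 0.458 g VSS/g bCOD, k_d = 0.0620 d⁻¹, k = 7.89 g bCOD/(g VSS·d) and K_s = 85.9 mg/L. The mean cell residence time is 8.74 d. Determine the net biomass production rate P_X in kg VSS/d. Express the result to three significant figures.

P_X ≈ 39.6 kg VSS/d

From the Monod/SRT balance for a CMAS, S = K_s·(1+k_d θ_c)/[θ_c·(Y k − k_d) − 1] = 85.9 × (1 + 0.0620 × 8.74) / [8.74 × (0.458 × 7.89 − 0.0620) − 1] = 132.4 / 30.04 = 4.409 mg/L.
Observed yield with endogenous decay: Y_obs = Y / (1 + k_d·θ_c) = 0.458 / (1 + 0.0620 × 8.74) = 0.458 / 1.542 = 0.2970 g VSS/g bCOD.
Substrate removed = Q·(S₀ − S) = 898 m³/d × (153 − 4.41) g/m³ = 1.33×10^5 g/d = 133.4 kg/d.
So the net sludge growth is P_X = 0.2970 × 133.4 = 39.64 kg VSS/d.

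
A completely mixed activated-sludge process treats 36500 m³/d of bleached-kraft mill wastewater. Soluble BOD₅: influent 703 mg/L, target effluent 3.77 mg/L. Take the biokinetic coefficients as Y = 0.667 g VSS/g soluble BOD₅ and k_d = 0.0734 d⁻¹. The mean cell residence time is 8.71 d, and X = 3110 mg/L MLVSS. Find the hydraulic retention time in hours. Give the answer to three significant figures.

τ ≈ 19.1 h

Steady-state biomass mass balance: V·X·(1 + k_d·θ_c) = Y·Q·(S₀ − S)·θ_c, so V = 0.667 × 36500 × (703 − 3.77) × 8.71 / [3110 × (1 + 0.0734 × 8.71)] = 1.48×10^8 / 5098 = 29083 m³.
HRT = V/Q = 29083 m³ / 36500 m³·d⁻¹ = 0.7968 d × 24 = 19.12 h.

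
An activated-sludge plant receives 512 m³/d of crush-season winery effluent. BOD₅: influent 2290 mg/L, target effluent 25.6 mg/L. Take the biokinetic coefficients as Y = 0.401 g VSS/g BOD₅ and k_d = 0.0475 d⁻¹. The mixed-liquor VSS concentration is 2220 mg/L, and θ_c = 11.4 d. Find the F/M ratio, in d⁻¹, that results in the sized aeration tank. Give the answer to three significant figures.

F/M ≈ 0.341 d⁻¹

Rearranging the biomass balance for a CMAS with decay, V = Y·Q·ΔS·θ_c / [X·(1+k_d θ_c)] = 0.401 × 512 × (2290 − 25.6) × 11.4 / [2220 × (1 + 0.0475 × 11.4)] = 5.3×10^6 / 3422 = 1549 m³.
F/M = Q·S₀ / (V·X) = 512 × 2290 / (1549 × 2220) = 0.3410 g BOD₅·(g VSS·d)⁻¹.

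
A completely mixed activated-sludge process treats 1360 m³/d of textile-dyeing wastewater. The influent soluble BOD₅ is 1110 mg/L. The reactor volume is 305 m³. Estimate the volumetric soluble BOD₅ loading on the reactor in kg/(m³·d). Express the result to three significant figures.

Volumetric loading L_v = Q·S₀ / V = 1360 × 1110 g/m³ / 305.0 m³ = 4950 g/(m³·d) = 4.950 kg soluble BOD₅/(m³·d).

L_v ≈ 4.95 kg soluble BOD₅/(m³·d)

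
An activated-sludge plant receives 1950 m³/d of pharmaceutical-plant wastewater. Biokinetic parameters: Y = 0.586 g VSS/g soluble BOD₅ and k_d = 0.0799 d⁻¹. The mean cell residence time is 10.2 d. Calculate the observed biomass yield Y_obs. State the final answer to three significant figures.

Correct the yield for decay: Y_obs = Y/(1 + k_d θ_c) = 0.586 / (1 + 0.0799 × 10.2) = 0.586 / 1.815 = 0.3229.

Y_obs ≈ 0.323 g VSS/g soluble BOD₅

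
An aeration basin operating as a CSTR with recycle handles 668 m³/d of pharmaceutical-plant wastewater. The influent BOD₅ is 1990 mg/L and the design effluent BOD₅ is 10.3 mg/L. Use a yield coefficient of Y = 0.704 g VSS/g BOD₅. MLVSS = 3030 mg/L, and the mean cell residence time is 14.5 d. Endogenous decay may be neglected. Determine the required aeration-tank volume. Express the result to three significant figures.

With k_d = 0 the design equation reduces to V = Y Q (S₀−S) θ_c / X = 0.704 × 668 × (1990 − 10.3) × 14.5 / 3030 = 4455 m³.

V ≈ 4460 m³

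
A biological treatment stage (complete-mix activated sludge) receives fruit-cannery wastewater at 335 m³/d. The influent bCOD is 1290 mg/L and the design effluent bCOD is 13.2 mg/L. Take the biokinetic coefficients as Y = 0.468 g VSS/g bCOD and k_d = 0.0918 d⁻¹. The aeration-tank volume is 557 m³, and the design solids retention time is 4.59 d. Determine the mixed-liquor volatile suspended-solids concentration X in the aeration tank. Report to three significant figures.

From V·X·(1 + k_d·θ_c) = Y·Q·(S₀ − S)·θ_c: X = 0.468 × 335 × (1290 − 13.2) × 4.59 / [557 × (1 + 0.0918 × 4.59)] = 1161 mg/L.

X ≈ 1160 mg/L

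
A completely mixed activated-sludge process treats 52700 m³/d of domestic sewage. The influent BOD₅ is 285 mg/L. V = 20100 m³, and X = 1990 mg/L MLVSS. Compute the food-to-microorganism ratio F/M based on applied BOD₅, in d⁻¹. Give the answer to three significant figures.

Food-to-microorganism ratio F/M = Q S₀ / (V X) = 52700 × 285 / (20100 × 1990) = 0.3755 d⁻¹.

F/M ≈ 0.375 d⁻¹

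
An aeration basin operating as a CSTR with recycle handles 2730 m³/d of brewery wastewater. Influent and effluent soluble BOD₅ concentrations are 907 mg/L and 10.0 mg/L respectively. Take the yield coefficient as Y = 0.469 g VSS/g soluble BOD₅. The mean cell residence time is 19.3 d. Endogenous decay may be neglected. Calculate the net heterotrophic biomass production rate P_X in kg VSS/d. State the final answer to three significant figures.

P_X ≈ 1150 kg VSS/d

Since k_d ≈ 0, Y_obs = Y = 0.469 g VSS/g soluble BOD₅.
Mass of soluble BOD₅ removed per day: Q(S₀ − S) = 2730 × 897.0 g/m³ = 2449 kg/d.
So the net sludge growth is P_X = 0.4690 × 2449 = 1148 kg VSS/d.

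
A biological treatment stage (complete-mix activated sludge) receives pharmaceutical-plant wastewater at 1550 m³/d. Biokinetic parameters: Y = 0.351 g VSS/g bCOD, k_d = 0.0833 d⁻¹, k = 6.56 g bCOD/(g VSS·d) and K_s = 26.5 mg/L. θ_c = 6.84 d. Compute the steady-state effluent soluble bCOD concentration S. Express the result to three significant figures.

From the Monod/SRT balance for a CMAS, S = K_s·(1+k_d θ_c)/[θ_c·(Y k − k_d) − 1] = 26.5 × (1 + 0.0833 × 6.84) / [6.84 × (0.351 × 6.56 − 0.0833) − 1] = 41.60 / 14.18 = 2.934 mg/L.

S ≈ 2.93 mg/L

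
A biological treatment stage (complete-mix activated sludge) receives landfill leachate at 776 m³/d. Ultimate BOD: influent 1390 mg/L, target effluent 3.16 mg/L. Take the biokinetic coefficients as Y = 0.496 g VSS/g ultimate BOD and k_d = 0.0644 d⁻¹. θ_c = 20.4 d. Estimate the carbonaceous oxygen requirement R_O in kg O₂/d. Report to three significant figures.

R_O ≈ 749 kg O₂/d

Correct the yield for decay: Y_obs = Y/(1 + k_d θ_c) = 0.496 / (1 + 0.0644 × 20.4) = 0.496 / 2.314 = 0.2144.
Mass of ultimate BOD removed per day: Q(S₀ − S) = 776 × 1387 g/m³ = 1076 kg/d.
P_X = Y_obs·Q·(S₀ − S) = 0.2144 × 1076 = 230.7 kg VSS/d.
Carbonaceous O₂ demand = substrate oxidised − cell-mass equivalent = 1076 − 1.42 × 230.7 = 748.6 kg O₂/d.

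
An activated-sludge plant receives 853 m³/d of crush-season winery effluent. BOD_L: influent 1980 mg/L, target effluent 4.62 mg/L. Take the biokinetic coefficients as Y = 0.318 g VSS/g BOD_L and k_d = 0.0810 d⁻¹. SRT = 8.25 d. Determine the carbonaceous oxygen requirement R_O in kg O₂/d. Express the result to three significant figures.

The observed yield is Y_obs = Y/(1 + k_d·θ_c) = 0.318 / (1 + 0.0810 × 8.25) = 0.318 / 1.668 = 0.1906 g VSS per g BOD_L removed.
Substrate removed = Q·(S₀ − S) = 853 m³/d × (1980 − 4.62) g/m³ = 1.68×10^6 g/d = 1685 kg/d.
P_X = Y_obs·Q·(S₀ − S) = 0.1906 × 1685 = 321.2 kg VSS/d.
Carbonaceous O₂ demand = substrate oxidised − cell-mass equivalent = 1685 − 1.42 × 321.2 = 1229 kg O₂/d.

R_O ≈ 1230 kg O₂/d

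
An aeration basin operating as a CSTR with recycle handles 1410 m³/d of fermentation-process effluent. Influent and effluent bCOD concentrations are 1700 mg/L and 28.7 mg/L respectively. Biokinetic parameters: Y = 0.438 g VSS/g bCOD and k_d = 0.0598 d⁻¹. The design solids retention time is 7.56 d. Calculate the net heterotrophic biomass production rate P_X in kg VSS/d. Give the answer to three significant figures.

P_X ≈ 711 kg VSS/d

The observed yield is Y_obs = Y/(1 + k_d·θ_c) = 0.438 / (1 + 0.0598 × 7.56) = 0.438 / 1.452 = 0.3016 g VSS per g bCOD removed.
Mass of bCOD removed per day: Q(S₀ − S) = 1410 × 1671 g/m³ = 2357 kg/d.
So the net sludge growth is P_X = 0.3016 × 2357 = 710.8 kg VSS/d.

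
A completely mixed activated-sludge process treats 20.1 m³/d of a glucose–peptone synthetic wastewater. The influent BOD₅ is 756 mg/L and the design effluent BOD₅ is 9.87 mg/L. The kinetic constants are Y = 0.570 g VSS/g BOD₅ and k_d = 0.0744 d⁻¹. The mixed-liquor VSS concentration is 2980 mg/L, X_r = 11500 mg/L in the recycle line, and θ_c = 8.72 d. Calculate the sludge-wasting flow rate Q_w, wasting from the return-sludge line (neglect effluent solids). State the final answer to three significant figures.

Q_w ≈ 0.451 m³/d

Steady-state biomass mass balance: V·X·(1 + k_d·θ_c) = Y·Q·(S₀ − S)·θ_c, so V = 0.570 × 20.1 × (756 − 9.87) × 8.72 / [2980 × (1 + 0.0744 × 8.72)] = 7.45×10^4 / 4913 = 15.17 m³.
θ_c = V·X/(Q_w·X_r) when wasting from the recycle, so Q_w = V·X/(θ_c·X_r) = 15.17 × 2980 / (8.72 × 11500) = 0.4508 m³/d.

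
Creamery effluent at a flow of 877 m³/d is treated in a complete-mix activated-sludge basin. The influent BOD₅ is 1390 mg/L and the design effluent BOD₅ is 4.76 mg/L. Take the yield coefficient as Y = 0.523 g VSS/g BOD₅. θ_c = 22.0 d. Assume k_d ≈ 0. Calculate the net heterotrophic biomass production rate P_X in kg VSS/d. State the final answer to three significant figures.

Since k_d ≈ 0, Y_obs = Y = 0.523 g VSS/g BOD₅.
Q·(S₀ − S) = 877 × (1390 − 4.76) × 10⁻³ = 1215 kg/d removed.
Net biomass production P_X = Y_obs × Q·(S₀ − S) = 0.5230 × 1215 = 635.4 kg VSS/d.

P_X ≈ 635 kg VSS/d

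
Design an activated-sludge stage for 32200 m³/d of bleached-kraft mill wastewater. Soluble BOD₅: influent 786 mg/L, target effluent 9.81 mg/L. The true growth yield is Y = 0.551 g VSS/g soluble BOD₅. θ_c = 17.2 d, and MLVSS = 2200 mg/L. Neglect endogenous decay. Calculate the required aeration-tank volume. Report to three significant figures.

V ≈ 108000 m³

With k_d = 0 the design equation reduces to V = Y Q (S₀−S) θ_c / X = 0.551 × 32200 × (786 − 9.81) × 17.2 / 2200 = 107667 m³.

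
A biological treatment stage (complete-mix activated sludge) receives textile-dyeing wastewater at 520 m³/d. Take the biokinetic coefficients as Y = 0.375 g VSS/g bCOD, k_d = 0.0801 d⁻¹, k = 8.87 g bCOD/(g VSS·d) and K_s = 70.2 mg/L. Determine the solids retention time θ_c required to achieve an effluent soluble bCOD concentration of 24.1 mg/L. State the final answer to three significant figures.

At the target effluent, Y k S/(K_s+S) = 0.375×8.87×24.1/94.30 = 0.8501 d⁻¹.
1/θ_c = 0.8501 − 0.0801 = 0.7700 d⁻¹, so θ_c = 1.299 d.

θ_c ≈ 1.30 d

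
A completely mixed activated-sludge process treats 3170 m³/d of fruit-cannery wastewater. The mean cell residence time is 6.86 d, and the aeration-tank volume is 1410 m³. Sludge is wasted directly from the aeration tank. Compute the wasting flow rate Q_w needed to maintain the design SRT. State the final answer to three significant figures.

Q_w ≈ 206 m³/d

With mixed-liquor wasting, θ_c = V/Q_w, so Q_w = V/θ_c = 1410/6.86 = 205.5 m³/d.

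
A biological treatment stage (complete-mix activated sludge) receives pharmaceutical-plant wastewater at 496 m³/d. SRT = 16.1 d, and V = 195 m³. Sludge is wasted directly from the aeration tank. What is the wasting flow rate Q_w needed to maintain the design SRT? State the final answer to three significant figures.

Q_w ≈ 12.1 m³/d

For wasting at MLVSS concentration, Q_w = V/θ_c = 195.0/16.1 = 12.11 m³/d.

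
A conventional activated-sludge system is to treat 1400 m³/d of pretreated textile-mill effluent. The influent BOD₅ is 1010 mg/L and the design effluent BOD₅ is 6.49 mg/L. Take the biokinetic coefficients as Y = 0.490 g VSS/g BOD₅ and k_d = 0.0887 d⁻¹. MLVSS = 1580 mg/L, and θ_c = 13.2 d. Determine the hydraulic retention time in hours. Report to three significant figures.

Steady-state biomass mass balance: V·X·(1 + k_d·θ_c) = Y·Q·(S₀ − S)·θ_c, so V = 0.490 × 1400 × (1010 − 6.49) × 13.2 / [1580 × (1 + 0.0887 × 13.2)] = 9.09×10^6 / 3430 = 2649 m³.
τ = V/Q = 2649/1400 = 1.892 d, or 45.42 h.

τ ≈ 45.4 h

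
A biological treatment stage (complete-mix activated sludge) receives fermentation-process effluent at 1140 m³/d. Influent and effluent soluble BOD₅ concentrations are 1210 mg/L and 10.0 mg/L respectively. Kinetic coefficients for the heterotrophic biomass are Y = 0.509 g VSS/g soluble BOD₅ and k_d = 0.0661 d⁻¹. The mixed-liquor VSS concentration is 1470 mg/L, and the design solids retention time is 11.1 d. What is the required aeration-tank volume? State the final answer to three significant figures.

V ≈ 3030 m³

From the SRT design equation V = Y Q (S₀−S) θ_c / [X (1 + k_d θ_c)] = 0.509 × 1140 × (1210 − 10.0) × 11.1 / [1470 × (1 + 0.0661 × 11.1)] = 7.73×10^6 / 2549 = 3033 m³.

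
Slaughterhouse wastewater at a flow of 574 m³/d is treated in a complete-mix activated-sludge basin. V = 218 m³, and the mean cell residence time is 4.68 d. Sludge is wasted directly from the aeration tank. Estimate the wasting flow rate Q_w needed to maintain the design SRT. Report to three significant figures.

Q_w ≈ 46.6 m³/d

For wasting at MLVSS concentration, Q_w = V/θ_c = 218.0/4.68 = 46.58 m³/d.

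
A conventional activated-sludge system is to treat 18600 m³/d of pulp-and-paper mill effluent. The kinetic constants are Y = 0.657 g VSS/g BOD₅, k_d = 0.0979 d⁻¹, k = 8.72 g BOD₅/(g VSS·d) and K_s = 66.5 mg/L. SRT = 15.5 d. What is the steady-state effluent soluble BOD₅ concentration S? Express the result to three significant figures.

Effluent substrate depends only on kinetics and SRT: S = K_s(1 + k_d θ_c) / [θ_c(Yk − k_d) − 1] = 66.5 × (1 + 0.0979 × 15.5) / [15.5 × (0.657 × 8.72 − 0.0979) − 1] = 167.4 / 86.28 = 1.940 mg/L.

S ≈ 1.94 mg/L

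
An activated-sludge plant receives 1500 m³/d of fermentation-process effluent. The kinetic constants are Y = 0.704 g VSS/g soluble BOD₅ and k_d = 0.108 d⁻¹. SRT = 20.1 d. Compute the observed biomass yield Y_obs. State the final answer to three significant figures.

Y_obs ≈ 0.222 g VSS/g soluble BOD₅

The observed yield is Y_obs = Y/(1 + k_d·θ_c) = 0.704 / (1 + 0.108 × 20.1) = 0.704 / 3.171 = 0.2220 g VSS per g soluble BOD₅ removed.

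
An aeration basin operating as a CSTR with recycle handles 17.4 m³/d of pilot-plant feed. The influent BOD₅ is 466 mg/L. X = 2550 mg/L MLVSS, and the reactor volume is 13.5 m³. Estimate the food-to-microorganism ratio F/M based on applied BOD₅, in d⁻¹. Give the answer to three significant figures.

F/M = Q·S₀ / (V·X) = 17.4 × 466 / (13.50 × 2550) = 0.2355 g BOD₅·(g VSS·d)⁻¹.

F/M ≈ 0.236 d⁻¹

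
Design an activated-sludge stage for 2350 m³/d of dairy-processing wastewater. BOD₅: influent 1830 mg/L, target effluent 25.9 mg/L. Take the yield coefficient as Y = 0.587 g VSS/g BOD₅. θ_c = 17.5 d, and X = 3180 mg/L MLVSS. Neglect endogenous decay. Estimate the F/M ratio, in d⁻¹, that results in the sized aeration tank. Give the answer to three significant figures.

With k_d = 0 the design equation reduces to V = Y Q (S₀−S) θ_c / X = 0.587 × 2350 × (1830 − 25.9) × 17.5 / 3180 = 13695 m³.
Food-to-microorganism ratio F/M = Q S₀ / (V X) = 2350 × 1830 / (13695 × 3180) = 0.09874 d⁻¹.

F/M ≈ 0.0987 d⁻¹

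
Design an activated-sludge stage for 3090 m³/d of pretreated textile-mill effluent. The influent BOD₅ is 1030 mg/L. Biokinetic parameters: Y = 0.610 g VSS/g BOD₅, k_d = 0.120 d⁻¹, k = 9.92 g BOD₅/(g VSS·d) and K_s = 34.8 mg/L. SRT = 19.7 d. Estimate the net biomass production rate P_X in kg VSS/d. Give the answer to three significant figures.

Effluent substrate depends only on kinetics and SRT: S = K_s(1 + k_d θ_c) / [θ_c(Yk − k_d) − 1] = 34.8 × (1 + 0.120 × 19.7) / [19.7 × (0.610 × 9.92 − 0.120) − 1] = 117.1 / 115.8 = 1.011 mg/L.
Observed yield with endogenous decay: Y_obs = Y / (1 + k_d·θ_c) = 0.610 / (1 + 0.120 × 19.7) = 0.610 / 3.364 = 0.1813 g VSS/g BOD₅.
ΔS = 1030 − 1.01 = 1029 mg/L, so the substrate removal rate is 3090 × 1029/1000 = 3180 kg BOD₅/d.
So the net sludge growth is P_X = 0.1813 × 3180 = 576.6 kg VSS/d.

P_X ≈ 577 kg VSS/d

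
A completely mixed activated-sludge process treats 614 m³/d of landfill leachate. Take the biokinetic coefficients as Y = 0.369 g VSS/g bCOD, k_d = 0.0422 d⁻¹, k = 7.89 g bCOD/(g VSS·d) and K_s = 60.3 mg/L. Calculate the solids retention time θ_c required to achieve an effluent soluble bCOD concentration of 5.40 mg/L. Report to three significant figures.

From 1/θ_c = Y·k·S/(K_s + S) − k_d: Y·k·S/(K_s+S) = 0.369 × 7.89 × 5.40 / (60.3 + 5.40) = 0.2393 d⁻¹.
1/θ_c = 0.2393 − 0.0422 = 0.1971 d⁻¹, so θ_c = 5.074 d.

θ_c ≈ 5.07 d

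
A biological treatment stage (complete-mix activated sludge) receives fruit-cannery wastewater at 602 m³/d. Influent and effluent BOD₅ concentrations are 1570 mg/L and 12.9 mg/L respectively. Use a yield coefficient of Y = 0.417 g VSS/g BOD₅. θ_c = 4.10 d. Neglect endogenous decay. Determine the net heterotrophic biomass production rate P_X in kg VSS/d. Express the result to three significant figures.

P_X ≈ 391 kg VSS/d

With endogenous decay neglected, the observed yield equals the true yield: Y_obs = Y = 0.417 g VSS/g BOD₅.
Q·(S₀ − S) = 602 × (1570 − 12.9) × 10⁻³ = 937.4 kg/d removed.
P_X = Y_obs · Q(S₀ − S) = 0.4170 × 937.4 = 390.9 kg VSS/d.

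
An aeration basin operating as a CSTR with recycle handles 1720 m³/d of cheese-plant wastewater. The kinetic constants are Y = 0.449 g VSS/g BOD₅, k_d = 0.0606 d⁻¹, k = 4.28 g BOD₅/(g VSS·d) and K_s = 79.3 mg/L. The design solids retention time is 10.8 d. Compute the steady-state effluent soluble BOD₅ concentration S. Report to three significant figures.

S ≈ 6.87 mg/L

Effluent substrate depends only on kinetics and SRT: S = K_s(1 + k_d θ_c) / [θ_c(Yk − k_d) − 1] = 79.3 × (1 + 0.0606 × 10.8) / [10.8 × (0.449 × 4.28 − 0.0606) − 1] = 131.2 / 19.10 = 6.869 mg/L.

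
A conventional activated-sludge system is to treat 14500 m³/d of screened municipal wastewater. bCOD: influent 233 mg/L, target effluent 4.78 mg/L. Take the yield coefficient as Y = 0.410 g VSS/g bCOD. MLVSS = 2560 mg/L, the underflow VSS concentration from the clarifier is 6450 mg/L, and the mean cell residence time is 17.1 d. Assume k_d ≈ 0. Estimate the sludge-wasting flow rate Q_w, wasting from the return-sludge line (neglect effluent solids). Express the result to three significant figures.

V·X = Y·Q·ΔS·θ_c gives V = 0.410 × 14500 × (233 − 4.78) × 17.1 / 2560 = 9063 m³.
Q_w = (V·X)/(θ_c X_r) = 9063 × 2560 / (17.1 × 6450) = 210.4 m³/d.

Q_w ≈ 210 m³/d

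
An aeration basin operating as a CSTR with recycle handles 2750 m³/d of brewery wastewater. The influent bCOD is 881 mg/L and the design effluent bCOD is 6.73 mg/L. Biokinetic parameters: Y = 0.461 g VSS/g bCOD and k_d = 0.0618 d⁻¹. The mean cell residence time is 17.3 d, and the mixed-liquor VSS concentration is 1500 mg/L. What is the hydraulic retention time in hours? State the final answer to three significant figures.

Rearranging the biomass balance for a CMAS with decay, V = Y·Q·ΔS·θ_c / [X·(1+k_d θ_c)] = 0.461 × 2750 × (881 − 6.73) × 17.3 / [1500 × (1 + 0.0618 × 17.3)] = 1.92×10^7 / 3104 = 6178 m³.
τ = V/Q = 6178/2750 = 2.247 d, or 53.92 h.

τ ≈ 53.9 h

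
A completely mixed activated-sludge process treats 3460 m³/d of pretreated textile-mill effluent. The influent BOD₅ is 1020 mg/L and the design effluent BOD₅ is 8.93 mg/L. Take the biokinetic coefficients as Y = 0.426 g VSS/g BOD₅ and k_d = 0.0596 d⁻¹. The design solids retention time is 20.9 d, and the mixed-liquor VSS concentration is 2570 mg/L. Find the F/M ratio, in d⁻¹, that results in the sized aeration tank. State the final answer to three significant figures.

F/M ≈ 0.254 d⁻¹

Rearranging the biomass balance for a CMAS with decay, V = Y·Q·ΔS·θ_c / [X·(1+k_d θ_c)] = 0.426 × 3460 × (1020 − 8.93) × 20.9 / [2570 × (1 + 0.0596 × 20.9)] = 3.11×10^7 / 5771 = 5397 m³.
F/M = applied load / biomass = Q·S₀/(V·X) = 3460 × 1020 / (5397 × 2570) = 0.2545 d⁻¹.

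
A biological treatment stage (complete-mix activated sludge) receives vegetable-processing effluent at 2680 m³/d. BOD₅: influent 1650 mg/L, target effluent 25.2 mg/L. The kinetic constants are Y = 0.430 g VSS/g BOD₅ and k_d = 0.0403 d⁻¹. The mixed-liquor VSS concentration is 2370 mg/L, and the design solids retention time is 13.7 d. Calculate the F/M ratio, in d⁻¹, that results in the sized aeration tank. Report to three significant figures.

F/M ≈ 0.268 d⁻¹

Steady-state biomass mass balance: V·X·(1 + k_d·θ_c) = Y·Q·(S₀ − S)·θ_c, so V = 0.430 × 2680 × (1650 − 25.2) × 13.7 / [2370 × (1 + 0.0403 × 13.7)] = 2.57×10^7 / 3679 = 6974 m³.
Food-to-microorganism ratio F/M = Q S₀ / (V X) = 2680 × 1650 / (6974 × 2370) = 0.2676 d⁻¹.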